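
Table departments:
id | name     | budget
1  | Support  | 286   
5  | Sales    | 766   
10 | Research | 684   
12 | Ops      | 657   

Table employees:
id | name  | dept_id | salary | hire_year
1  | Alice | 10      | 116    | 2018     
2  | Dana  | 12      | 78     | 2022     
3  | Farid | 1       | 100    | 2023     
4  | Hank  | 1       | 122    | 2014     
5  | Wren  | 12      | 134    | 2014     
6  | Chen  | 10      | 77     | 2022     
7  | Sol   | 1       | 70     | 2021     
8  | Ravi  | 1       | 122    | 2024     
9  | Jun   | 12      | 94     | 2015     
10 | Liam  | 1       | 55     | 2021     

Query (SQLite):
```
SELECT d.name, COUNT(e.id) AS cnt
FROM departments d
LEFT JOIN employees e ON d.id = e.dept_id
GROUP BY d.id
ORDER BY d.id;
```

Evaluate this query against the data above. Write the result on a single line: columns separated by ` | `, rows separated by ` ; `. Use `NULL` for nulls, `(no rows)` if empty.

LEFT JOIN keeps every departments row; unmatched ones get NULL for employees columns.
Group by departments.id and compute COUNT(e.id). COUNT(col) of an all-NULL group is 0.
  1: ids {3, 4, 7, 8, 10} → COUNT(e.id)=5
  5: ids {—} → COUNT(e.id)=0
  10: ids {1, 6} → COUNT(e.id)=2
  12: ids {2, 5, 9} → COUNT(e.id)=3

Support | 5 ; Sales | 0 ; Research | 2 ; Ops | 3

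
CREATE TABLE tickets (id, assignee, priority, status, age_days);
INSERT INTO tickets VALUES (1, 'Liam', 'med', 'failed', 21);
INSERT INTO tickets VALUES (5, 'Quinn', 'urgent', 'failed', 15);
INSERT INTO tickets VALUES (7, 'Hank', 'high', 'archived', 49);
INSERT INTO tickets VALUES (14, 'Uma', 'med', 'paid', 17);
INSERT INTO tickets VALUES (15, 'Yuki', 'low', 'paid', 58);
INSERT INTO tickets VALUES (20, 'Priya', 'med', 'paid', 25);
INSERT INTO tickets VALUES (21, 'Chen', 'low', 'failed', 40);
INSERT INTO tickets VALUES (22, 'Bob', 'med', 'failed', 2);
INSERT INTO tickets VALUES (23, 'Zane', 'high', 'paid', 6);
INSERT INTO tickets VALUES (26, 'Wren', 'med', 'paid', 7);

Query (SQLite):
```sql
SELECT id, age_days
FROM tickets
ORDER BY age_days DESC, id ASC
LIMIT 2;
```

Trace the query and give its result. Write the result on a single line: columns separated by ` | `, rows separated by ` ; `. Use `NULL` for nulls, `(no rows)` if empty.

15 | 58 ; 7 | 49

Sort by age_days desc, tiebreak id asc: (58, id=15), (49, id=7), (40, id=21), (25, id=20), (21, id=1) …. Take first 2.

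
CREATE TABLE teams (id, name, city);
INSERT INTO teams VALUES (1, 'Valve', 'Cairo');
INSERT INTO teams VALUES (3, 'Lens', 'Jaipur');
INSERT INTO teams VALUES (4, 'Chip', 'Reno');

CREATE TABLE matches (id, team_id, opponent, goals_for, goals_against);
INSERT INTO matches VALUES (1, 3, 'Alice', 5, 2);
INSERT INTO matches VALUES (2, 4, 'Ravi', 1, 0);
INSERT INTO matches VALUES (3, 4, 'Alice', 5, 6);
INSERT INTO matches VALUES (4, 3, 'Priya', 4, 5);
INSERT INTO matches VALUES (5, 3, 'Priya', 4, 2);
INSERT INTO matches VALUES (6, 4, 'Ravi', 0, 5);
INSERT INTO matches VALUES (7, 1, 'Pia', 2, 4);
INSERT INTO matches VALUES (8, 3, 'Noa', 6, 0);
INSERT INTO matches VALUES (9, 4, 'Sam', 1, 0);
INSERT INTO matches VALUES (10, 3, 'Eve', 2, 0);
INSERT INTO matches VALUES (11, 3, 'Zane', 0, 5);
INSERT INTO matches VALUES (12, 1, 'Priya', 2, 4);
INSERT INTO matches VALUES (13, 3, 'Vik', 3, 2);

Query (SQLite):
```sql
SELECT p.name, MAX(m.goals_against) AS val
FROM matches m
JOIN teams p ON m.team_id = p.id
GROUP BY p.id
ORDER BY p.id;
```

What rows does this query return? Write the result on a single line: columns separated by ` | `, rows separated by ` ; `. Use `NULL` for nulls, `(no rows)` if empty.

Join each matches row to its teams via team_id.
Group joined rows by teams.id; compute MAX(m.goals_against) per group.
  1: ids {7, 12} → MAX(m.goals_against)=4
  3: ids {1, 4, 5, 8, 10, 11, 13} → MAX(m.goals_against)=5
  4: ids {2, 3, 6, 9} → MAX(m.goals_against)=6

Valve | 4 ; Lens | 5 ; Chip | 6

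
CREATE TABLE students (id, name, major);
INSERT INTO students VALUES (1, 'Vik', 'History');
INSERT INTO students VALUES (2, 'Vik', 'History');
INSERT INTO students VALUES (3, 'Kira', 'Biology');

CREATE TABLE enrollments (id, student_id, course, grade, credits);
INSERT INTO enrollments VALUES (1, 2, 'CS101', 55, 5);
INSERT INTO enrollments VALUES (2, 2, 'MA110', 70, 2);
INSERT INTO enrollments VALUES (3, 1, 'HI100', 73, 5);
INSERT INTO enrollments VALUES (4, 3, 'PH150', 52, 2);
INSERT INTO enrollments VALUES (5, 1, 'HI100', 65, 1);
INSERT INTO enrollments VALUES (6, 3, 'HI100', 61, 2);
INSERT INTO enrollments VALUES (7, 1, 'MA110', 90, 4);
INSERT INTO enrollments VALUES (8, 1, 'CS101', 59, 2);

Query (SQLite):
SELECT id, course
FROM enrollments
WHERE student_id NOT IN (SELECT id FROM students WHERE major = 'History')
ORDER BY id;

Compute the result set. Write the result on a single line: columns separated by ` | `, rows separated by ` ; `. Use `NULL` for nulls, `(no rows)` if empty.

4 | PH150 ; 6 | HI100

Inner query: students.id where major = 'History'.
Outer: keep enrollments rows whose student_id is not in that set.
Inner query → {1, 2}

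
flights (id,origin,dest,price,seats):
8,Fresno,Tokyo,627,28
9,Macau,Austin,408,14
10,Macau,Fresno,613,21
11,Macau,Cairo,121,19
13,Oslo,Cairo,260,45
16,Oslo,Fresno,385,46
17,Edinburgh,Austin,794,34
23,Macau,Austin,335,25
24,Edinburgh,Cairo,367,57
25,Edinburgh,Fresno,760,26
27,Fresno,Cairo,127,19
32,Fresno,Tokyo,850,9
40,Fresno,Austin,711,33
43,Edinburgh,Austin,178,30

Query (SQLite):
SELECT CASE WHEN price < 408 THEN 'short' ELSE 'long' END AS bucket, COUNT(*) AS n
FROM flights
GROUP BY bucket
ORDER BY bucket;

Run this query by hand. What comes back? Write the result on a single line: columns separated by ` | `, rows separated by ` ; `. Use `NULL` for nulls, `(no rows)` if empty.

long | 7 ; short | 7

Bucket rows by price < 408 → 'short' else 'long'; count each bucket.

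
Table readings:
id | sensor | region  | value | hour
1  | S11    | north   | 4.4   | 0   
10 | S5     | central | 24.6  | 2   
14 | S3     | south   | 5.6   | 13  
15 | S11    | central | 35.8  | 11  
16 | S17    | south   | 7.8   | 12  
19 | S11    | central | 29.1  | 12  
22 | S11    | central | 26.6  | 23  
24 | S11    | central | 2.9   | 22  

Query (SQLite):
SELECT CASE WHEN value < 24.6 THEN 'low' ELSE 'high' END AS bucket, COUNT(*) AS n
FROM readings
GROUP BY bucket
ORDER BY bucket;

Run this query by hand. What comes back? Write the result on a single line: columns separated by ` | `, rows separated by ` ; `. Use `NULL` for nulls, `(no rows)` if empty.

Bucket rows by value < 24.6 → 'low' else 'high'; count each bucket.

high | 4 ; low | 4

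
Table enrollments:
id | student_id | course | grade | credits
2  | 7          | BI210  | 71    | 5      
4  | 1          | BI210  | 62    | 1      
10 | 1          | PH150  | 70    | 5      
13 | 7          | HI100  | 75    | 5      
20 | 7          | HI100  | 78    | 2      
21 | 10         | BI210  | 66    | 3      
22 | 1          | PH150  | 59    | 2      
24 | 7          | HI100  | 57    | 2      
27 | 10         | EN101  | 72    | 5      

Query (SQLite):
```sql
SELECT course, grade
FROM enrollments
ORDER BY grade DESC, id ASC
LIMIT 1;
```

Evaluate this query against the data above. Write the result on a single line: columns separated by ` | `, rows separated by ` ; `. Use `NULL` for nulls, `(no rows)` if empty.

Sort by grade desc, tiebreak id asc: (78, id=20), (75, id=13), (72, id=27), (71, id=2) …. Take first 1.

HI100 | 78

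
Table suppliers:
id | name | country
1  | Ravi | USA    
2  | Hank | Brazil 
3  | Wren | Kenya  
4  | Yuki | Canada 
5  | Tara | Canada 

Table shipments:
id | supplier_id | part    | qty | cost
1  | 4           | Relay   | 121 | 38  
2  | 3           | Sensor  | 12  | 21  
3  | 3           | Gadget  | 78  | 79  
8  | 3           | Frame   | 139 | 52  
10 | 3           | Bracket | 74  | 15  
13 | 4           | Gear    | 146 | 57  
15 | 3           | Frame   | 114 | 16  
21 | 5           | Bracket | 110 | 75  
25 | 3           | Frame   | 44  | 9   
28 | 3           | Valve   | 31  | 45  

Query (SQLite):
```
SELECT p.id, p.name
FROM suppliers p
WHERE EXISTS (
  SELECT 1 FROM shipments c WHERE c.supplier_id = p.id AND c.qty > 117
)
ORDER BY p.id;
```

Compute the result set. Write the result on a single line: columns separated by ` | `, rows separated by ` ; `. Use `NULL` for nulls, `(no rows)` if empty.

For each suppliers row, check whether any shipments with matching supplier_id has qty > 117.
Keep rows where that is true.

3 | Wren ; 4 | Yuki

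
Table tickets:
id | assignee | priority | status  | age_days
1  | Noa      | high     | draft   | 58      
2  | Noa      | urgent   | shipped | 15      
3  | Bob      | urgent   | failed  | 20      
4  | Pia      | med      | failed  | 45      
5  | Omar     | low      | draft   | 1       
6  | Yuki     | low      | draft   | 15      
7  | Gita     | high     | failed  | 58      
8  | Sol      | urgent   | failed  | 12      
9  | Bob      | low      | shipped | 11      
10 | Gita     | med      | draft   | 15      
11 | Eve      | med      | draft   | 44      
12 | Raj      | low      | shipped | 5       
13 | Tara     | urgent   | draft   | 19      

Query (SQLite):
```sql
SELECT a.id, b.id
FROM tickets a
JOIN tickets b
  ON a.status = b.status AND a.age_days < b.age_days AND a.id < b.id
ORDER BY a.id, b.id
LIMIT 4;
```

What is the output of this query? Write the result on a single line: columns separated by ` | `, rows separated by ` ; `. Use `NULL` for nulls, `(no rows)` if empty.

3 | 4 ; 3 | 7 ; 4 | 7 ; 5 | 6

Pairs (a,b) with same status, a.age_days < b.age_days, a.id < b.id.
status groups: draft:{1,5,6,10,11,13} failed:{3,4,7,8} shipped:{2,9,12}
Ordered by (a.id, b.id); first 4.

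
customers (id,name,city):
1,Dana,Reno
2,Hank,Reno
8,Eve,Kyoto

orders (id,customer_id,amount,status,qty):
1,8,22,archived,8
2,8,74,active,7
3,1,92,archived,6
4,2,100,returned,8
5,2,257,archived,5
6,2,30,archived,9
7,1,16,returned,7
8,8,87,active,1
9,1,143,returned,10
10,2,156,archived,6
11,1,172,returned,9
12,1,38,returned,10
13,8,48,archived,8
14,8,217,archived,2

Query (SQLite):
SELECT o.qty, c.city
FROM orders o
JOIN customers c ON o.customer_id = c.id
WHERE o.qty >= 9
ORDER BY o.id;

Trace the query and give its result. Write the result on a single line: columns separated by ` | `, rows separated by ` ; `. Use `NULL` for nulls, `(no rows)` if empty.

9 | Reno ; 10 | Reno ; 9 | Reno ; 10 | Reno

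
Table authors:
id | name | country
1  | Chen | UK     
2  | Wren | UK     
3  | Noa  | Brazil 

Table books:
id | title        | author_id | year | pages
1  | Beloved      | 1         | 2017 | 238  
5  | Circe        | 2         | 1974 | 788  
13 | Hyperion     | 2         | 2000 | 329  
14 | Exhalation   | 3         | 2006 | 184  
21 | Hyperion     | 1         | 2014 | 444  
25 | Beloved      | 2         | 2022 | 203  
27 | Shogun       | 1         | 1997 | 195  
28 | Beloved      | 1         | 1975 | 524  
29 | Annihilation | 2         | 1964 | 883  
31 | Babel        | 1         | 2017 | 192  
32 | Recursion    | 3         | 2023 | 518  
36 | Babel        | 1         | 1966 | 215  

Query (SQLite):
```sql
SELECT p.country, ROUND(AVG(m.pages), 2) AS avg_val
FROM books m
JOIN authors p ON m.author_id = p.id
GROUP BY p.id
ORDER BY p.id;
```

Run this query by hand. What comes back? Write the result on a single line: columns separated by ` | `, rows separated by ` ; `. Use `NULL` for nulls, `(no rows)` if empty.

UK | 301.33 ; UK | 550.75 ; Brazil | 351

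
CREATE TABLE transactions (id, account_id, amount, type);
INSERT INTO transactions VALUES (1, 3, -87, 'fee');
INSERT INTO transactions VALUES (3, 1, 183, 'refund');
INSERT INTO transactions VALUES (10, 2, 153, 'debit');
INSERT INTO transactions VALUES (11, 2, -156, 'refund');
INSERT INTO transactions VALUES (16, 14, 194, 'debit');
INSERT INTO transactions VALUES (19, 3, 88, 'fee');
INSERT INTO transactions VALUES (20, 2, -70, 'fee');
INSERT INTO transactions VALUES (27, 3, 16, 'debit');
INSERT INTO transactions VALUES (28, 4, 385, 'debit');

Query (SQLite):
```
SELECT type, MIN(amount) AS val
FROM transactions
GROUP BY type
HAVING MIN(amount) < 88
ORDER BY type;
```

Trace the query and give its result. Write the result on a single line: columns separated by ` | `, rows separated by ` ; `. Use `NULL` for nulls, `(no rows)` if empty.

Partition transactions by type; compute MIN(amount) within each group.
HAVING: keep groups where MIN(amount) < 88.
  debit: ids {10, 16, 27, 28} → MIN(amount)=16
  fee: ids {1, 19, 20} → MIN(amount)=-87
  refund: ids {3, 11} → MIN(amount)=-156

debit | 16 ; fee | -87 ; refund | -156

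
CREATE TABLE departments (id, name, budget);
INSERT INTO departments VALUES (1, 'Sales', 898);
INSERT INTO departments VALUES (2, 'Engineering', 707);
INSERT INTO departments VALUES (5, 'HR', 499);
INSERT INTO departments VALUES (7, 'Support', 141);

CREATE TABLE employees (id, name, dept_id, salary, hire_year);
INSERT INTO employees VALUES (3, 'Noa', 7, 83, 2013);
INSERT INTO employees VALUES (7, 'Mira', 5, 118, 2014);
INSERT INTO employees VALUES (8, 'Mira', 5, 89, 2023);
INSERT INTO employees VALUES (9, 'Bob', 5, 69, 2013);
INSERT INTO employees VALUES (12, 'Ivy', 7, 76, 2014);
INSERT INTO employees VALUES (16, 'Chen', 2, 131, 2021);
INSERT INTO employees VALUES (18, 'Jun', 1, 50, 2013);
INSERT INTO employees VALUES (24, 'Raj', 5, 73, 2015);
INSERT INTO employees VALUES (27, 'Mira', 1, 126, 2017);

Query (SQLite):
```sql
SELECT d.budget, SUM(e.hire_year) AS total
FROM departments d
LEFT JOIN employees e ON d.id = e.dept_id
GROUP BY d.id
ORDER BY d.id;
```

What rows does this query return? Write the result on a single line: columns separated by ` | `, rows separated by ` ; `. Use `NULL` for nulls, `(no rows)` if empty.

LEFT JOIN keeps every departments row; unmatched ones get NULL for employees columns.
Group by departments.id and compute SUM(e.hire_year). SUM over an all-NULL group is NULL.
  1: ids {18, 27} → SUM(e.hire_year)=4030
  2: ids {16} → SUM(e.hire_year)=2021
  5: ids {7, 8, 9, 24} → SUM(e.hire_year)=8065
  7: ids {3, 12} → SUM(e.hire_year)=4027

898 | 4030 ; 707 | 2021 ; 499 | 8065 ; 141 | 4027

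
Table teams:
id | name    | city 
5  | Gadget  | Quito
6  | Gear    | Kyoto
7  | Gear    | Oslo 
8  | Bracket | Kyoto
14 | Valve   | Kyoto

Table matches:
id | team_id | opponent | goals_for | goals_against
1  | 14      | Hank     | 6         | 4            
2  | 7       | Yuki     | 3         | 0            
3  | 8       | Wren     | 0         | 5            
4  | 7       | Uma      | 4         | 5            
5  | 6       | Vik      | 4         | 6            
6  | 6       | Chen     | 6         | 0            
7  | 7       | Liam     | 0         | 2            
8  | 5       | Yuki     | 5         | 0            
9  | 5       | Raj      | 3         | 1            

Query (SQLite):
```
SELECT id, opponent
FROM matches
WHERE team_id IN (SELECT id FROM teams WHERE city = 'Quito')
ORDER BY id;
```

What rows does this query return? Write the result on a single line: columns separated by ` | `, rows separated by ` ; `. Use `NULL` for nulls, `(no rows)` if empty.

Inner query: teams.id where city = 'Quito'.
Outer: keep matches rows whose team_id is in that set.
Inner query → {5}

8 | Yuki ; 9 | Raj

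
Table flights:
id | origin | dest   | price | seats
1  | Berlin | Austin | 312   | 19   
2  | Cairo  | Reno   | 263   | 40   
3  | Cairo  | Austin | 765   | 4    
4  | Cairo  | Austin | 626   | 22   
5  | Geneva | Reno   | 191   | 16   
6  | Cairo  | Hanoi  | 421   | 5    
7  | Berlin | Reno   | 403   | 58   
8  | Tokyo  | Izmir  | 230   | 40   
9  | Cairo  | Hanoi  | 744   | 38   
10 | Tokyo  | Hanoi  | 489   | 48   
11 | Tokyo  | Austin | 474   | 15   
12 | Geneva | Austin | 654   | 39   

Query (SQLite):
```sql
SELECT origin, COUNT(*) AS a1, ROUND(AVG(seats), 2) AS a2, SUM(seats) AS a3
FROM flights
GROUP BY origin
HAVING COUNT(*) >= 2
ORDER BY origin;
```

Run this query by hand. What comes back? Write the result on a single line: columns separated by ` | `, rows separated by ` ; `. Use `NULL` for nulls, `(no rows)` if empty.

Berlin | 2 | 38.5 | 77 ; Cairo | 5 | 21.8 | 109 ; Geneva | 2 | 27.5 | 55 ; Tokyo | 3 | 34.33 | 103

Group flights by origin.
Per group compute: COUNT(*), ROUND(AVG(seats), 2), SUM(seats).
HAVING: drop groups with fewer than 2 rows.
  Berlin: ids {1, 7} → COUNT(*)=2, ROUND(AVG(seats), 2)=38.5, SUM(seats)=77
  Cairo: ids {2, 3, 4, 6, 9} → COUNT(*)=5, ROUND(AVG(seats), 2)=21.8, SUM(seats)=109
  Geneva: ids {5, 12} → COUNT(*)=2, ROUND(AVG(seats), 2)=27.5, SUM(seats)=55
  Tokyo: ids {8, 10, 11} → COUNT(*)=3, ROUND(AVG(seats), 2)=34.33, SUM(seats)=103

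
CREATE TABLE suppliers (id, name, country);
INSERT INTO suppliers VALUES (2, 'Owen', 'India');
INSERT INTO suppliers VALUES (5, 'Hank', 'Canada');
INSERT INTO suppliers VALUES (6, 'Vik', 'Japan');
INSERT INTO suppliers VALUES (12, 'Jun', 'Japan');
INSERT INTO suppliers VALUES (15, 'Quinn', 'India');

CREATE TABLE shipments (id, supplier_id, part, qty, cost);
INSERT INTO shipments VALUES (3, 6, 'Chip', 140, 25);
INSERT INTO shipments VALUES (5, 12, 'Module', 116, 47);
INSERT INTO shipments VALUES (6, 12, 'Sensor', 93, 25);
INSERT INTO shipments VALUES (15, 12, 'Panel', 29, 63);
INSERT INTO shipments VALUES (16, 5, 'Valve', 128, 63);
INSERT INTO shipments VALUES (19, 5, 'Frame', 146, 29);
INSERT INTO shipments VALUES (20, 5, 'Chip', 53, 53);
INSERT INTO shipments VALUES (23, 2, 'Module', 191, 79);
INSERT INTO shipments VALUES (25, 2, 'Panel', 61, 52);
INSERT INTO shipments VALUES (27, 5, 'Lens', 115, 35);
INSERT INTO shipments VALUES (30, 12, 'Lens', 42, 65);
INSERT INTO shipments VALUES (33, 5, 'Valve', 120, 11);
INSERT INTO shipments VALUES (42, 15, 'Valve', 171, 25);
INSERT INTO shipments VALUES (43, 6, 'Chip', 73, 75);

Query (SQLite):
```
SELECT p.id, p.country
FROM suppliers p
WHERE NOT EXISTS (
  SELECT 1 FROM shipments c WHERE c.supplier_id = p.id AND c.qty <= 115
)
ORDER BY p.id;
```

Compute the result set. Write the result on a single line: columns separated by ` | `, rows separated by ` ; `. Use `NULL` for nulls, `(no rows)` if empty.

15 | India

For each suppliers row, check whether any shipments with matching supplier_id has qty <= 115.
Keep rows where that is false.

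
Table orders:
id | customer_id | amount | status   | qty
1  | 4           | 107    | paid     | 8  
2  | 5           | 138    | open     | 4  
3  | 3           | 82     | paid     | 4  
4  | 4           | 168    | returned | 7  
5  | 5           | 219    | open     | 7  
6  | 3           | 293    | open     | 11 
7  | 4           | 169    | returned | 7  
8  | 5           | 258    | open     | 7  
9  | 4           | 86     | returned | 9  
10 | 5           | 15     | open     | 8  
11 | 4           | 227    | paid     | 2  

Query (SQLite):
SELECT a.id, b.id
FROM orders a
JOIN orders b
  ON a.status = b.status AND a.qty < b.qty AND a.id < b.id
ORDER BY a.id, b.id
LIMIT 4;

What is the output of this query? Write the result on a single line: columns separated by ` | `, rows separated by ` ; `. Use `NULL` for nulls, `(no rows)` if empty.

2 | 5 ; 2 | 6 ; 2 | 8 ; 2 | 10

Pairs (a,b) with same status, a.qty < b.qty, a.id < b.id.
status groups: open:{2,5,6,8,10} paid:{1,3,11} returned:{4,7,9}
Ordered by (a.id, b.id); first 4.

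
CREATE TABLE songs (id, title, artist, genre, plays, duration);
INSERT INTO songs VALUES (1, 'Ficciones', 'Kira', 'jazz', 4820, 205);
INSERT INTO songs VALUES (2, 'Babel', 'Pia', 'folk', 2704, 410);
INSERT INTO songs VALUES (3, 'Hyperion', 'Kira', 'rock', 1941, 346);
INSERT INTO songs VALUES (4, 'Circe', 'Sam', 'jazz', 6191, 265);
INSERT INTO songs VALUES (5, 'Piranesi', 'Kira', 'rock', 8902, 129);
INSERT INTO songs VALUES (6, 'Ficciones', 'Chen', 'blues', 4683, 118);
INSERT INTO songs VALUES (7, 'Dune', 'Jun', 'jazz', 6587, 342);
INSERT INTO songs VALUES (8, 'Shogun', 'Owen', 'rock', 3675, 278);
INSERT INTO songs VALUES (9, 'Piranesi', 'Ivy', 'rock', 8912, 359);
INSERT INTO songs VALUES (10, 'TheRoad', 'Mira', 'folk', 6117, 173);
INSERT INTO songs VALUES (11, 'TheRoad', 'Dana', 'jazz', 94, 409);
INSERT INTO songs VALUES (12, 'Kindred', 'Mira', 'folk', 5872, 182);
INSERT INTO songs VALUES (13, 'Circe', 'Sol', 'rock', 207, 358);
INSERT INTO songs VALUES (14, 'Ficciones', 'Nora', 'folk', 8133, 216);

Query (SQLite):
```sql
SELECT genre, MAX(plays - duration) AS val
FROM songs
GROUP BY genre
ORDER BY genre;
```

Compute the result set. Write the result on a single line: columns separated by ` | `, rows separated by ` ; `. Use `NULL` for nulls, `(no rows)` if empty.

For each row compute plays - duration.
Group by genre; take MAX of the expression per group.
  blues: ids {6} → MAX(plays - duration)=4565
  folk: ids {2, 10, 12, 14} → MAX(plays - duration)=7917
  jazz: ids {1, 4, 7, 11} → MAX(plays - duration)=6245
  rock: ids {3, 5, 8, 9, 13} → MAX(plays - duration)=8773

blues | 4565 ; folk | 7917 ; jazz | 6245 ; rock | 8773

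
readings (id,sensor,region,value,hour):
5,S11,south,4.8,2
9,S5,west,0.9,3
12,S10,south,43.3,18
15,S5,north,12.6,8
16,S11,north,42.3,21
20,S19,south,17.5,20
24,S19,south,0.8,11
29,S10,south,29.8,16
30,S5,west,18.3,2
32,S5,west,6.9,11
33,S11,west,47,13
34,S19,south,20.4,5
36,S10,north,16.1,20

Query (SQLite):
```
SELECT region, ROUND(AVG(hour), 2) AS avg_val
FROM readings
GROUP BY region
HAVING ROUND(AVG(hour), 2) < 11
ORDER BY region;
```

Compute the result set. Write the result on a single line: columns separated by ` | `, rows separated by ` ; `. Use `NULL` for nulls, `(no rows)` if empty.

west | 7.25

Partition readings by region; compute ROUND(AVG(hour), 2) within each group.
HAVING: keep groups where ROUND(AVG(hour), 2) < 11.
  north: ids {15, 16, 36} → ROUND(AVG(hour), 2)=16.33
  south: ids {5, 12, 20, 24, 29, 34} → ROUND(AVG(hour), 2)=12
  west: ids {9, 30, 32, 33} → ROUND(AVG(hour), 2)=7.25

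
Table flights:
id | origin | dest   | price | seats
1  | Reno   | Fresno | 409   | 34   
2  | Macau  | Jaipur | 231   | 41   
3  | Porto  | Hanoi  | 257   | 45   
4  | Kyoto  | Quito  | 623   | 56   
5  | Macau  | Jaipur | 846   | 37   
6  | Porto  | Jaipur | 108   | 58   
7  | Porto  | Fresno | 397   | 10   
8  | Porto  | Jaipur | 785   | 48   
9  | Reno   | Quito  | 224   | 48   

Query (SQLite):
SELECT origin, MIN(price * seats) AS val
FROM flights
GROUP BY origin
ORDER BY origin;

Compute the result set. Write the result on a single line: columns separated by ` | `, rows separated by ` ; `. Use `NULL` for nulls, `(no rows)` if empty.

For each row compute price * seats.
Group by origin; take MIN of the expression per group.
  Kyoto: ids {4} → MIN(price * seats)=34888
  Macau: ids {2, 5} → MIN(price * seats)=9471
  Porto: ids {3, 6, 7, 8} → MIN(price * seats)=3970
  Reno: ids {1, 9} → MIN(price * seats)=10752

Kyoto | 34888 ; Macau | 9471 ; Porto | 3970 ; Reno | 10752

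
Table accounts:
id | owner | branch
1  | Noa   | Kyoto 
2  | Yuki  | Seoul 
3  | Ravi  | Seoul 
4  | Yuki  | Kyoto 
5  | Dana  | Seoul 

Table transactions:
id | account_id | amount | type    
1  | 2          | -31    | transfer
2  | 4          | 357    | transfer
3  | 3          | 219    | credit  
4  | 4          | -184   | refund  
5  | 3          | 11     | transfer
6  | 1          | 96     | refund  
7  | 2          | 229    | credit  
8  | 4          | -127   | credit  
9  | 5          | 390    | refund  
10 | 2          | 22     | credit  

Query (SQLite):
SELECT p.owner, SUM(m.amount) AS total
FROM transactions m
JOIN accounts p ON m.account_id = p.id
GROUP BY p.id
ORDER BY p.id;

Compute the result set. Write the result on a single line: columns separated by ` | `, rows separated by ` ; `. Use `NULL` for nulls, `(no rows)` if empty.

Noa | 96 ; Yuki | 220 ; Ravi | 230 ; Yuki | 46 ; Dana | 390

Join each transactions row to its accounts via account_id.
Group joined rows by accounts.id; compute SUM(m.amount) per group.
  1: ids {6} → SUM(m.amount)=96
  2: ids {1, 7, 10} → SUM(m.amount)=220
  3: ids {3, 5} → SUM(m.amount)=230
  4: ids {2, 4, 8} → SUM(m.amount)=46
  5: ids {9} → SUM(m.amount)=390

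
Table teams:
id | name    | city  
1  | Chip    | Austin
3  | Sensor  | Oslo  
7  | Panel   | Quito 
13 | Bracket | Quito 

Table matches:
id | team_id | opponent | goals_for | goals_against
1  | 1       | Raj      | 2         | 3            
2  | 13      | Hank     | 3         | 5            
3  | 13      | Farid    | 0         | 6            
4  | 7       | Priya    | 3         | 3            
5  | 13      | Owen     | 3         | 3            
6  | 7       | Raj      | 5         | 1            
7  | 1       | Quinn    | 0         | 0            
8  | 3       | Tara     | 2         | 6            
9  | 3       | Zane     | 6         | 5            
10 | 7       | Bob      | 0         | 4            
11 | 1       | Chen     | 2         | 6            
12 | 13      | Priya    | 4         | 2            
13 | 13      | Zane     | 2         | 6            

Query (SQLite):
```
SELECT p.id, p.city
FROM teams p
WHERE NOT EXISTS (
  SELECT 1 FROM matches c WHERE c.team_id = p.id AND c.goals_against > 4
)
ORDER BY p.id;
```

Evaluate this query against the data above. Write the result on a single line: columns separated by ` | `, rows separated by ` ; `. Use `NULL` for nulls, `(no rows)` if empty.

For each teams row, check whether any matches with matching team_id has goals_against > 4.
Keep rows where that is false.

7 | Quito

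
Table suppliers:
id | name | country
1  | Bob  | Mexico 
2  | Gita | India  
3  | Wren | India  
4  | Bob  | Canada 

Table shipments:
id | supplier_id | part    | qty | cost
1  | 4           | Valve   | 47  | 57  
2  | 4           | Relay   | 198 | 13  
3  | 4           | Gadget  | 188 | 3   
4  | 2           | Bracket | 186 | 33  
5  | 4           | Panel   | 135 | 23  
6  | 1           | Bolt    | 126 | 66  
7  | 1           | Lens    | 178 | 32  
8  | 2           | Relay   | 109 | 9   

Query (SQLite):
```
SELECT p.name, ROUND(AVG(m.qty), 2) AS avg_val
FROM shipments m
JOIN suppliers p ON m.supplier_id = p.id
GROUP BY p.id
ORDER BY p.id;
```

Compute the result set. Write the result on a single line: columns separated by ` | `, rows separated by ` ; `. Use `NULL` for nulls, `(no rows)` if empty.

Bob | 152 ; Gita | 147.5 ; Bob | 142

Join each shipments row to its suppliers via supplier_id.
Group joined rows by suppliers.id; compute ROUND(AVG(m.qty), 2) per group.
  1: ids {6, 7} → ROUND(AVG(m.qty), 2)=152
  2: ids {4, 8} → ROUND(AVG(m.qty), 2)=147.5
  4: ids {1, 2, 3, 5} → ROUND(AVG(m.qty), 2)=142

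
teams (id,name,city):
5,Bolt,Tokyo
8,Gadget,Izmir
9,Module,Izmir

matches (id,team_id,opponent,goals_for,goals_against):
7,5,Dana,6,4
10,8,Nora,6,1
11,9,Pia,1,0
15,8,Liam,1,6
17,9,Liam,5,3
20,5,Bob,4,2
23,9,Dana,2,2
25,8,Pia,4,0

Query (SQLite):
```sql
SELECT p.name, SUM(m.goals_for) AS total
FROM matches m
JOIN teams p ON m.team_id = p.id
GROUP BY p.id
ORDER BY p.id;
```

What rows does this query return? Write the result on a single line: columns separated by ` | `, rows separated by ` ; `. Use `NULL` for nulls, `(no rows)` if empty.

Join each matches row to its teams via team_id.
Group joined rows by teams.id; compute SUM(m.goals_for) per group.
  5: ids {7, 20} → SUM(m.goals_for)=10
  8: ids {10, 15, 25} → SUM(m.goals_for)=11
  9: ids {11, 17, 23} → SUM(m.goals_for)=8

Bolt | 10 ; Gadget | 11 ; Module | 8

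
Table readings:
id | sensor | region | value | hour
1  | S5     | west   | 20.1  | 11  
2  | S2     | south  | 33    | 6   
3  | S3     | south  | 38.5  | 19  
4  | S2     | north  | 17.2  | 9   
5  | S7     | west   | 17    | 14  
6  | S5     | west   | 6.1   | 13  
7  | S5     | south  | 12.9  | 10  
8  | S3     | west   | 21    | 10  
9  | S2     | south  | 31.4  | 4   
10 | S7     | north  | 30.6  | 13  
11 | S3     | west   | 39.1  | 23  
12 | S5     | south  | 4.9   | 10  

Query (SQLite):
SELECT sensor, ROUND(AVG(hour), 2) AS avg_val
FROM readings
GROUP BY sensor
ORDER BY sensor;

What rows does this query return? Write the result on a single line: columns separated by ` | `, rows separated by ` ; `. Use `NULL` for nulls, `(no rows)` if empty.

Partition readings by sensor; compute ROUND(AVG(hour), 2) within each group.
  S2: ids {2, 4, 9} → ROUND(AVG(hour), 2)=6.33
  S3: ids {3, 8, 11} → ROUND(AVG(hour), 2)=17.33
  S5: ids {1, 6, 7, 12} → ROUND(AVG(hour), 2)=11
  S7: ids {5, 10} → ROUND(AVG(hour), 2)=13.5

S2 | 6.33 ; S3 | 17.33 ; S5 | 11 ; S7 | 13.5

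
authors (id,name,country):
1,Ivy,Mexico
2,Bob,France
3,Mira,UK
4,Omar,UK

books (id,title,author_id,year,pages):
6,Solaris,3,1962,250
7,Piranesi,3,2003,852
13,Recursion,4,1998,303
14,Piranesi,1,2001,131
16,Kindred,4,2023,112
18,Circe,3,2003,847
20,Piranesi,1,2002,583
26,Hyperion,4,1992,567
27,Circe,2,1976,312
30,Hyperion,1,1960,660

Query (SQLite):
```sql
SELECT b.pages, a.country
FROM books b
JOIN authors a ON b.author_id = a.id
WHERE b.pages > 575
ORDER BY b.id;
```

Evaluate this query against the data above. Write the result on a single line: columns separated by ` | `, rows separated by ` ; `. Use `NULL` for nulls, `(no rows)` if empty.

Each books row matches the authors row where author_id = authors.id.
Then keep rows with b.pages > 575.

852 | UK ; 847 | UK ; 583 | Mexico ; 660 | Mexico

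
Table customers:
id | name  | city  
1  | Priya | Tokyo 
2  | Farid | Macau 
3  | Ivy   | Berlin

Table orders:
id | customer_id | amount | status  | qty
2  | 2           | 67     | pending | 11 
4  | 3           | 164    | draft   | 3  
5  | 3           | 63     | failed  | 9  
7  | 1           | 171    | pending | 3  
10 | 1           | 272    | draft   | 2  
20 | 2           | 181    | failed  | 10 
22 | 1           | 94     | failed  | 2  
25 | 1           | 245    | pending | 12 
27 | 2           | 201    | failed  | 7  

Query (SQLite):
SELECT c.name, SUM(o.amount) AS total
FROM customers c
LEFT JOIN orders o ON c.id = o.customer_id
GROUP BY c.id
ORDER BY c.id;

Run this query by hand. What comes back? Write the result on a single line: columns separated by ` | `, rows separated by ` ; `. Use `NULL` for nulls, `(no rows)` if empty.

Priya | 782 ; Farid | 449 ; Ivy | 227

LEFT JOIN keeps every customers row; unmatched ones get NULL for orders columns.
Group by customers.id and compute SUM(o.amount). SUM over an all-NULL group is NULL.
  1: ids {7, 10, 22, 25} → SUM(o.amount)=782
  2: ids {2, 20, 27} → SUM(o.amount)=449
  3: ids {4, 5} → SUM(o.amount)=227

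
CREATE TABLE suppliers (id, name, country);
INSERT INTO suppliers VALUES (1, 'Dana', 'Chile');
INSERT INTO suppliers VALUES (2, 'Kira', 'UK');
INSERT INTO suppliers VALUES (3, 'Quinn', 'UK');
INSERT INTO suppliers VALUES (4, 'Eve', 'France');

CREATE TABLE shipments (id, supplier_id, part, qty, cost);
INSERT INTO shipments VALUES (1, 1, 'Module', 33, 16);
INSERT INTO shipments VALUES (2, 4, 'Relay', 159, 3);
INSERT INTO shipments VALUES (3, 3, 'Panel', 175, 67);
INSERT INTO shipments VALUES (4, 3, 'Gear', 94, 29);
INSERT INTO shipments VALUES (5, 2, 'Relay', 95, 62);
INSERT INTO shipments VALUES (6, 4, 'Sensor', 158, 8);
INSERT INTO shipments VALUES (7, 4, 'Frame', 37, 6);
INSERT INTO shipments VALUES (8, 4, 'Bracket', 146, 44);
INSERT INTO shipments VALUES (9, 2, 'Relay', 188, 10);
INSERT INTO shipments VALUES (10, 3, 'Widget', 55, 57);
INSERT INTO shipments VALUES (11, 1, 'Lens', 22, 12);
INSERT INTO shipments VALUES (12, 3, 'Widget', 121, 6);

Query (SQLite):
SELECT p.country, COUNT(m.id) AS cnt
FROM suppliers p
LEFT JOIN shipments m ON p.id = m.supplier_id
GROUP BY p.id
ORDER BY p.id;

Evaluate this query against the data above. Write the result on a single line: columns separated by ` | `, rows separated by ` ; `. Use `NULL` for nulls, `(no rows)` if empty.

LEFT JOIN keeps every suppliers row; unmatched ones get NULL for shipments columns.
Group by suppliers.id and compute COUNT(m.id). COUNT(col) of an all-NULL group is 0.
  1: ids {1, 11} → COUNT(m.id)=2
  2: ids {5, 9} → COUNT(m.id)=2
  3: ids {3, 4, 10, 12} → COUNT(m.id)=4
  4: ids {2, 6, 7, 8} → COUNT(m.id)=4

Chile | 2 ; UK | 2 ; UK | 4 ; France | 4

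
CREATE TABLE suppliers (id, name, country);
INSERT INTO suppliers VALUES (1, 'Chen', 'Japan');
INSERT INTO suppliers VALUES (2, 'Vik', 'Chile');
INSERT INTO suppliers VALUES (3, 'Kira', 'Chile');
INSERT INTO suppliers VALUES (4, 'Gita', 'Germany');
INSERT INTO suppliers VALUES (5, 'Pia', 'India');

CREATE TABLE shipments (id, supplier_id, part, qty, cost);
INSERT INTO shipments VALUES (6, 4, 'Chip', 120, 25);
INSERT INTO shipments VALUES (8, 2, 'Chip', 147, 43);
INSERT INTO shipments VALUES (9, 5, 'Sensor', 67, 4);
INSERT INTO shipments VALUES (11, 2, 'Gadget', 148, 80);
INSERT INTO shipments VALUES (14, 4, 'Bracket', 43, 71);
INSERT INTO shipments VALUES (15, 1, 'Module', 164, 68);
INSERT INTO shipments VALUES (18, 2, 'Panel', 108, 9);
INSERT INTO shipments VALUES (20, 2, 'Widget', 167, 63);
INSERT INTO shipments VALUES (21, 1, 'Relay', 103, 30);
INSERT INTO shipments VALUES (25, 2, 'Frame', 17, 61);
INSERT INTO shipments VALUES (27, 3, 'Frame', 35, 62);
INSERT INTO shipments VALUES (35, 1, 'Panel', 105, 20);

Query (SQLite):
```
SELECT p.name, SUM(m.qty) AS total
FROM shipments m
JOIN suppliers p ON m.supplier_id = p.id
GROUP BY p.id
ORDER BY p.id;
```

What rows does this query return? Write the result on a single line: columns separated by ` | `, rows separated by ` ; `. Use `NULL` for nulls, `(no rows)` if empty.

Join each shipments row to its suppliers via supplier_id.
Group joined rows by suppliers.id; compute SUM(m.qty) per group.
  1: ids {15, 21, 35} → SUM(m.qty)=372
  2: ids {8, 11, 18, 20, 25} → SUM(m.qty)=587
  3: ids {27} → SUM(m.qty)=35
  4: ids {6, 14} → SUM(m.qty)=163
  5: ids {9} → SUM(m.qty)=67

Chen | 372 ; Vik | 587 ; Kira | 35 ; Gita | 163 ; Pia | 67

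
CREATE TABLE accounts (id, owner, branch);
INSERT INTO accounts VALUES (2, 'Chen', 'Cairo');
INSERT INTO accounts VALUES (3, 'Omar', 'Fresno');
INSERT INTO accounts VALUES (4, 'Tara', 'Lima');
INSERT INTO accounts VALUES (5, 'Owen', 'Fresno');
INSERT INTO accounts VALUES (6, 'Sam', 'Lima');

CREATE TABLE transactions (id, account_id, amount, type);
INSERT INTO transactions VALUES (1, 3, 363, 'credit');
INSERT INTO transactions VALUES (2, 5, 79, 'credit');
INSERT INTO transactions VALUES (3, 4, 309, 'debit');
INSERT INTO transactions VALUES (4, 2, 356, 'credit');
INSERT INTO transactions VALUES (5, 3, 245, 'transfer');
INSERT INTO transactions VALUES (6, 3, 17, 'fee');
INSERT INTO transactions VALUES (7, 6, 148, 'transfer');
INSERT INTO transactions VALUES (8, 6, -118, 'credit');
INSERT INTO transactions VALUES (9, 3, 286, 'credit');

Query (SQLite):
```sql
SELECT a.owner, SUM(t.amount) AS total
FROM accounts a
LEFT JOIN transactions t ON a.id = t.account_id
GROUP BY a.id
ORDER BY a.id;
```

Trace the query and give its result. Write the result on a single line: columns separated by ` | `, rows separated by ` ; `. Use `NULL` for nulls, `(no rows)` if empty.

Chen | 356 ; Omar | 911 ; Tara | 309 ; Owen | 79 ; Sam | 30

LEFT JOIN keeps every accounts row; unmatched ones get NULL for transactions columns.
Group by accounts.id and compute SUM(t.amount). SUM over an all-NULL group is NULL.
  2: ids {4} → SUM(t.amount)=356
  3: ids {1, 5, 6, 9} → SUM(t.amount)=911
  4: ids {3} → SUM(t.amount)=309
  5: ids {2} → SUM(t.amount)=79
  6: ids {7, 8} → SUM(t.amount)=30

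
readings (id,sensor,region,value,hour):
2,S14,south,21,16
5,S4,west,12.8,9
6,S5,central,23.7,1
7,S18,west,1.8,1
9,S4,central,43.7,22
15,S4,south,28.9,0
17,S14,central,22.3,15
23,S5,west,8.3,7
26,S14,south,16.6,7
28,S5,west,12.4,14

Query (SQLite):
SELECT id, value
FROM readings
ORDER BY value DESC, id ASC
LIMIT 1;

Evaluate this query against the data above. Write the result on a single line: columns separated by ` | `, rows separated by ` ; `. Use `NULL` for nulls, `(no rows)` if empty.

Sort by value desc, tiebreak id asc: (43.7, id=9), (28.9, id=15), (23.7, id=6), (22.3, id=17) …. Take first 1.

9 | 43.7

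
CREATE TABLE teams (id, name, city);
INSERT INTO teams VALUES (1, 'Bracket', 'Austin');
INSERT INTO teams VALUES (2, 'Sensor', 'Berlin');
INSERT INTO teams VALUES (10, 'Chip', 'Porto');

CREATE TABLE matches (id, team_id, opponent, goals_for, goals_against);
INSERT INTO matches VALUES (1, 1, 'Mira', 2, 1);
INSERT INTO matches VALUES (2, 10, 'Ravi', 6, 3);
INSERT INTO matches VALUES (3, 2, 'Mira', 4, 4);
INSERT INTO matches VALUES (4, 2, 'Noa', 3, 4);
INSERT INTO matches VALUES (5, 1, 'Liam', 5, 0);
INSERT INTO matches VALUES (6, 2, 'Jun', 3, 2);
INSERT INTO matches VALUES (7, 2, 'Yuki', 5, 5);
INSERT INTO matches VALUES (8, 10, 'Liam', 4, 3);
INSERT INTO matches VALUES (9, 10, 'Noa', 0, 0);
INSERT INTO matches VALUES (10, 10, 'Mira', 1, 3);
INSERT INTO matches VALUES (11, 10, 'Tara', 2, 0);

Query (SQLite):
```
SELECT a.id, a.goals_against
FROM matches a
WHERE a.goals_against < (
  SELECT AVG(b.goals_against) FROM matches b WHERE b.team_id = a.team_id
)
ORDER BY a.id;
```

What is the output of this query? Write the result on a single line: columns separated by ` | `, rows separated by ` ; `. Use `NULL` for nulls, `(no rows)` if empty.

5 | 0 ; 6 | 2 ; 9 | 0 ; 11 | 0

For each matches row a, compute AVG(goals_against) over rows sharing a.team_id.
Keep row a if a.goals_against < that per-group AVG.
  team_id=1: AVG(goals_against) = 0.5
  team_id=2: AVG(goals_against) = 3.75
  team_id=10: AVG(goals_against) = 1.8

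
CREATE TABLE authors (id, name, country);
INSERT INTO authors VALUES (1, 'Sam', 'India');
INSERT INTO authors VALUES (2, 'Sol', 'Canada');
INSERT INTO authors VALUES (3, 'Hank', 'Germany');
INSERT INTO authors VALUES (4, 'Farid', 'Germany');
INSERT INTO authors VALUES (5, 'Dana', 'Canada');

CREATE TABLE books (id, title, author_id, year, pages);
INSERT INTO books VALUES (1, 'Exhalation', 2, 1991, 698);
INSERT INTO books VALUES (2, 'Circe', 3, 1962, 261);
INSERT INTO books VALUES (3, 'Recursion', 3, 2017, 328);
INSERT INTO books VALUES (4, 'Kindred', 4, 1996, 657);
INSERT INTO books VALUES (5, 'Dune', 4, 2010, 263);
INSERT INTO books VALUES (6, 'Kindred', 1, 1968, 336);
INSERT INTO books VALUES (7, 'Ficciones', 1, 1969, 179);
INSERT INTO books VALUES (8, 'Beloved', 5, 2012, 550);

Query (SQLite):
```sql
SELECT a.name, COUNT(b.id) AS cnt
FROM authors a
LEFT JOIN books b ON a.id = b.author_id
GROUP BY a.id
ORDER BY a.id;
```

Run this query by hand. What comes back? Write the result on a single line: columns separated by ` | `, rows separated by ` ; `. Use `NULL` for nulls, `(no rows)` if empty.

Sam | 2 ; Sol | 1 ; Hank | 2 ; Farid | 2 ; Dana | 1

LEFT JOIN keeps every authors row; unmatched ones get NULL for books columns.
Group by authors.id and compute COUNT(b.id). COUNT(col) of an all-NULL group is 0.
  1: ids {6, 7} → COUNT(b.id)=2
  2: ids {1} → COUNT(b.id)=1
  3: ids {2, 3} → COUNT(b.id)=2
  4: ids {4, 5} → COUNT(b.id)=2
  5: ids {8} → COUNT(b.id)=1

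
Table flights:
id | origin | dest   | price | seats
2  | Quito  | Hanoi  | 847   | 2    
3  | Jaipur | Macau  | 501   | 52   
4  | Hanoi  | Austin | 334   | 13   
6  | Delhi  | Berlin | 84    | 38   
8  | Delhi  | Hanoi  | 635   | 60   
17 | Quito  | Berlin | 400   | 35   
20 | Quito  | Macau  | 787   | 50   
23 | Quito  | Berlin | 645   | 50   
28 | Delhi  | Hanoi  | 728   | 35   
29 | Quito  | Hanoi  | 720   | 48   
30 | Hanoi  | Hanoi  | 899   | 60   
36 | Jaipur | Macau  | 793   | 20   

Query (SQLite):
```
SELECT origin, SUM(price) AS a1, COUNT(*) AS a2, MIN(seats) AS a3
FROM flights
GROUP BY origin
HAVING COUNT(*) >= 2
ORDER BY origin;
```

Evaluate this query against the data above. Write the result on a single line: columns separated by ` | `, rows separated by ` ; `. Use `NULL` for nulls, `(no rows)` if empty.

Delhi | 1447 | 3 | 35 ; Hanoi | 1233 | 2 | 13 ; Jaipur | 1294 | 2 | 20 ; Quito | 3399 | 5 | 2

Group flights by origin.
Per group compute: SUM(price), COUNT(*), MIN(seats).
HAVING: drop groups with fewer than 2 rows.
  Delhi: ids {6, 8, 28} → SUM(price)=1447, COUNT(*)=3, MIN(seats)=35
  Hanoi: ids {4, 30} → SUM(price)=1233, COUNT(*)=2, MIN(seats)=13
  Jaipur: ids {3, 36} → SUM(price)=1294, COUNT(*)=2, MIN(seats)=20
  Quito: ids {2, 17, 20, 23, 29} → SUM(price)=3399, COUNT(*)=5, MIN(seats)=2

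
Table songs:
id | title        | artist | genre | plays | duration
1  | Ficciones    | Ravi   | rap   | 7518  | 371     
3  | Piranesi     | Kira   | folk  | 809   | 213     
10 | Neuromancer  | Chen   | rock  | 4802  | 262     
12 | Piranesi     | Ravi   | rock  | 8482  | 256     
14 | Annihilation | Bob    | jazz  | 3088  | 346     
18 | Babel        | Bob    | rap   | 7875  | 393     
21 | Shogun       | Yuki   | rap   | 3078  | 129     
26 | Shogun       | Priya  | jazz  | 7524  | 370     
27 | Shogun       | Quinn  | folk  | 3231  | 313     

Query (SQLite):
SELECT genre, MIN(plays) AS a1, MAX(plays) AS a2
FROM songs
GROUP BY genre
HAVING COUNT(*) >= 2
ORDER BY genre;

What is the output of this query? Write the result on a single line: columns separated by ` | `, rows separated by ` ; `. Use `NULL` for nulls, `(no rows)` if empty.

Group songs by genre.
Per group compute: MIN(plays), MAX(plays).
HAVING: drop groups with fewer than 2 rows.
  folk: ids {3, 27} → MIN(plays)=809, MAX(plays)=3231
  jazz: ids {14, 26} → MIN(plays)=3088, MAX(plays)=7524
  rap: ids {1, 18, 21} → MIN(plays)=3078, MAX(plays)=7875
  rock: ids {10, 12} → MIN(plays)=4802, MAX(plays)=8482

folk | 809 | 3231 ; jazz | 3088 | 7524 ; rap | 3078 | 7875 ; rock | 4802 | 8482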